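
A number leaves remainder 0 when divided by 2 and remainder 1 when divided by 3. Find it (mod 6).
M = 2 × 3 = 6. M₁ = 3, y₁ ≡ 1 (mod 2). M₂ = 2, y₂ ≡ 2 (mod 3). n = 0×3×1 + 1×2×2 ≡ 4 (mod 6)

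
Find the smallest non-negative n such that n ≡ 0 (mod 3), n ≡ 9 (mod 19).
9

Using the Chinese Remainder Theorem:
M = product of moduli = 57
For equation 1: M_1 = 19, 19 ≡ 1 (mod 3), inverse of 19 mod 3 is 1 (check: 1 × 1 = 1 ≡ 1 (mod 3))
For equation 2: M_2 = 3, 3 ≡ 3 (mod 19), inverse of 3 mod 19 is 13 (check: 3 × 13 = 39 ≡ 1 (mod 19))
Combine: n ≡ Σ r_i×M_i×(M_i⁻¹ mod m_i) = 0×19×1 + 9×3×13 = 0 + 351 = 351
351 mod 57 = 9
n ≡ 9 (mod 57)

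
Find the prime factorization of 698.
2 × 349

Divide by primes starting from smallest:
698 ÷ 2 = 349
349 ÷ 349 = 1

698 = 2 × 349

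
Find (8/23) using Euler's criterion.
(8/23) = 8^{11} mod 23 = 1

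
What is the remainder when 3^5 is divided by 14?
5 = 4 + 1 (binary 101). Repeated squaring mod 14: 3^1 ≡ 3; 3^2 ≡ 3² = 9 ≡ 9; 3^4 ≡ 9² = 81 ≡ 11. Multiply: 3^5 = 3^4 × 3^1 ≡ 11 × 3 (mod 14): 11 × 3 = 33 ≡ 5. So 3^5 ≡ 5 (mod 14).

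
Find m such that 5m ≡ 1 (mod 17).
5^(-1) ≡ 7 (mod 17). Verification: 5 × 7 = 35 ≡ 1 (mod 17)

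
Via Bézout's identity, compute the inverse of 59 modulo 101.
Extended GCD: 59(12) + 101(-7) = 1. So 59^(-1) ≡ 12 ≡ 12 (mod 101). Verify: 59 × 12 = 708 ≡ 1 (mod 101)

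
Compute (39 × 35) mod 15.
0

(39 × 35) = 1365
1365 mod 15 = 0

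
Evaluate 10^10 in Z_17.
10 = 8 + 2 (binary 1010). Repeated squaring mod 17: 10^1 ≡ 10; 10^2 ≡ 10² = 100 ≡ 15; 10^4 ≡ 15² = 225 ≡ 4; 10^8 ≡ 4² = 16 ≡ 16. Multiply: 10^10 = 10^8 × 10^2 ≡ 16 × 15 (mod 17): 16 × 15 = 240 ≡ 2. So 10^10 ≡ 2 (mod 17).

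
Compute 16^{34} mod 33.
31

Using successive squaring:
Binary expansion of 34: 100010
Powers of 16 mod 33 (each is the square of the previous):
  16^1 ≡ 16 (mod 33)
  16^2 ≡ 16² = 256 ≡ 25 (mod 33)
  16^4 ≡ 25² = 625 ≡ 31 (mod 33)
  16^8 ≡ 31² = 961 ≡ 4 (mod 33)
  16^16 ≡ 4² = 16 ≡ 16 (mod 33)
  16^32 ≡ 16² = 256 ≡ 25 (mod 33)
34 = 32 + 2, so 16^34 = 16^32 × 16^2 ≡ 25 × 25 (mod 33)
Multiplying step by step:
  25 × 25 = 625 ≡ 31 (mod 33)
Result: 16^34 ≡ 31 (mod 33)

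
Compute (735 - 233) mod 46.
42

(735 - 233) = 502
502 mod 46 = 42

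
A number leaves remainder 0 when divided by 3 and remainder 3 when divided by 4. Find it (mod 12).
M = 3 × 4 = 12. M₁ = 4, y₁ ≡ 1 (mod 3). M₂ = 3, y₂ ≡ 3 (mod 4). r = 0×4×1 + 3×3×3 ≡ 3 (mod 12)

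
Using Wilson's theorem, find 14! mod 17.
(16)! = (14)! × (15) × (16) ≡ -1 (mod 17). So (14)! ≡ -1 × [(16)(15)]^(-1) ≡ 8 (mod 17)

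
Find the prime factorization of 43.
43

Divide by primes starting from smallest:
43 ÷ 43 = 1

43 = 43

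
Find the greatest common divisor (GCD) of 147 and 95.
1

Using the Euclidean algorithm:
147 = 1 × 95 + 52
95 = 1 × 52 + 43
52 = 1 × 43 + 9
43 = 4 × 9 + 7
9 = 1 × 7 + 2
7 = 3 × 2 + 1
2 = 2 × 1 + 0

GCD(147, 95) = 1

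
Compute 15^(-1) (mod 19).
15^(-1) ≡ 14 (mod 19). Verification: 15 × 14 = 210 ≡ 1 (mod 19)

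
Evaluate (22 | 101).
(22/101) = 22^{50} mod 101 = 1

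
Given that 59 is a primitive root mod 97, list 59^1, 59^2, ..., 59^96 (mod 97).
g^1, g^2, ..., g^{96} mod 97: {59, 86, 30, 24, 58, 27, 41, 91, 34, 66, 14, 50, 40, 32, 45, 36, 87, 89, 13, 88, 51, 2, 21, 75, 60, 48, 19, 54, 82, 85, 68, 35, 28, 3, 80, 64, 90, 72, 77, 81, 26, 79, 5, 4, 42, 53, 23, 96, 38, 11, 67, 73, 39, 70, 56, 6, 63, 31, 83, 47, 57, 65, 52, 61, 10, 8, 84, 9, 46, 95, 76, 22, 37, 49, 78, 43, 15, 12, 29, 62, 69, 94, 17, 33, 7, 25, 20, 16, 71, 18, 92, 93, 55, 44, 74, 1}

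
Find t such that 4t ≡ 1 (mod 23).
4^(-1) ≡ 6 (mod 23). Verification: 4 × 6 = 24 ≡ 1 (mod 23)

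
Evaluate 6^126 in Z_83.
Using Fermat: 6^{82} ≡ 1 (mod 83). 126 ≡ 44 (mod 82). So 6^{126} ≡ 6^{44} ≡ 33 (mod 83)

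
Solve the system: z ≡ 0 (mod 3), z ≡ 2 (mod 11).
M = 3 × 11 = 33. M₁ = 11, y₁ ≡ 2 (mod 3). M₂ = 3, y₂ ≡ 4 (mod 11). z = 0×11×2 + 2×3×4 ≡ 24 (mod 33)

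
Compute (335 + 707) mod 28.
6

(335 + 707) = 1042
1042 mod 28 = 6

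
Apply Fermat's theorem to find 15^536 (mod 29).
By Fermat: 15^{28} ≡ 1 (mod 29). 536 ≡ 4 (mod 28). So 15^{536} ≡ 15^{4} ≡ 20 (mod 29)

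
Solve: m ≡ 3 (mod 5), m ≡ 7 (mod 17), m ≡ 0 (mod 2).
M = 5 × 17 × 2 = 170. M₁ = 34, y₁ ≡ 4 (mod 5). M₂ = 10, y₂ ≡ 12 (mod 17). M₃ = 85, y₃ ≡ 1 (mod 2). m = 3×34×4 + 7×10×12 + 0×85×1 ≡ 58 (mod 170)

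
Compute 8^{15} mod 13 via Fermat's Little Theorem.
5

By Fermat's Little Theorem, a^(p-1) ≡ 1 (mod p) for prime p and gcd(a, p) = 1
Here p = 13, so 8^12 ≡ 1 (mod 13)
We can reduce the exponent: 15 mod 12 = 3
So 8^15 ≡ 8^3 (mod 13)
Computing: 8^3 mod 13 = 5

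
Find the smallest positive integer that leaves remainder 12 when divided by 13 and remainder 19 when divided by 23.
M = 13 × 23 = 299. M₁ = 23, y₁ ≡ 4 (mod 13). M₂ = 13, y₂ ≡ 16 (mod 23). z = 12×23×4 + 19×13×16 ≡ 272 (mod 299). The smallest positive such number is 272.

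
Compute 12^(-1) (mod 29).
12^(-1) ≡ 17 (mod 29). Verification: 12 × 17 = 204 ≡ 1 (mod 29)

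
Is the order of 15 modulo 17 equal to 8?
Yes, ord_17(15) = 8.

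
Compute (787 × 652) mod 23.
17

(787 × 652) = 513124
513124 mod 23 = 17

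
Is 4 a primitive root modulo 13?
No

To verify, check if 4^(12/q) ≢ 1 (mod 13) for each prime divisor q of 12
Divisors of 12 = 12: [1, 2, 3, 4, 6, 12]
  4^(12/2) = 4^6 ≡ 1 (mod 13)
  4^(12/3) = 4^4 ≡ 9 (mod 13)
Conclusion: 4 is not a primitive root modulo 13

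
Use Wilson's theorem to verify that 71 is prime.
(70)! mod 71 = 70. Since this equals -1 (mod 71), Wilson confirms 71 is prime.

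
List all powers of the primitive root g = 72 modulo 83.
g^1, g^2, ..., g^{82} mod 83: {72, 38, 80, 33, 52, 9, 67, 10, 56, 48, 53, 81, 22, 7, 6, 17, 62, 65, 32, 63, 54, 70, 60, 4, 39, 69, 71, 49, 42, 36, 19, 40, 58, 26, 46, 75, 5, 28, 24, 68, 82, 11, 45, 3, 50, 31, 74, 16, 73, 27, 35, 30, 2, 61, 76, 77, 66, 21, 18, 51, 20, 29, 13, 23, 79, 44, 14, 12, 34, 41, 47, 64, 43, 25, 57, 37, 8, 78, 55, 59, 15, 1}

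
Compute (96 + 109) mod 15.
10

(96 + 109) = 205
205 mod 15 = 10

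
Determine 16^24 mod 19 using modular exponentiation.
Using Fermat: 16^{18} ≡ 1 (mod 19). 24 ≡ 6 (mod 18). So 16^{24} ≡ 16^{6} ≡ 7 (mod 19)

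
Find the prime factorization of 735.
3 × 5 × 7^2

Divide by primes starting from smallest:
735 ÷ 3 = 245
245 ÷ 5 = 49
49 ÷ 7 = 7
7 ÷ 7 = 1

735 = 3 × 5 × 7^2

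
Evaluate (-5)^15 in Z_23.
Using repeated squaring. (-5) ≡ 18 (mod 23). 15 = 8 + 4 + 2 + 1 (binary 1111). Repeated squaring mod 23: 18^1 ≡ 18; 18^2 ≡ 18² = 324 ≡ 2; 18^4 ≡ 2² = 4 ≡ 4; 18^8 ≡ 4² = 16 ≡ 16. Multiply: (-5)^15 ≡ 18^8 × 18^4 × 18^2 × 18^1 ≡ 16 × 4 × 2 × 18 (mod 23): 16 × 4 = 64 ≡ 18; 18 × 2 = 36 ≡ 13; 13 × 18 = 234 ≡ 4. So (-5)^15 ≡ 4 (mod 23).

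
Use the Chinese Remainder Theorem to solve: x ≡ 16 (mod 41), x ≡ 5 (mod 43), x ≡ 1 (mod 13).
11701

Using the Chinese Remainder Theorem:
M = product of moduli = 22919
For equation 1: M_1 = 559, 559 ≡ 26 (mod 41), inverse of 559 mod 41 is 30 (check: 26 × 30 = 780 ≡ 1 (mod 41))
For equation 2: M_2 = 533, 533 ≡ 17 (mod 43), inverse of 533 mod 43 is 38 (check: 17 × 38 = 646 ≡ 1 (mod 43))
For equation 3: M_3 = 1763, 1763 ≡ 8 (mod 13), inverse of 1763 mod 13 is 5 (check: 8 × 5 = 40 ≡ 1 (mod 13))
Combine: x ≡ Σ r_i×M_i×(M_i⁻¹ mod m_i) = 16×559×30 + 5×533×38 + 1×1763×5 = 268320 + 101270 + 8815 = 378405
378405 mod 22919 = 11701
x ≡ 11701 (mod 22919)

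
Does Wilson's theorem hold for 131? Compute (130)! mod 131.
(130)! mod 131 = 130. Since this equals -1 (mod 131), Wilson confirms 131 is prime.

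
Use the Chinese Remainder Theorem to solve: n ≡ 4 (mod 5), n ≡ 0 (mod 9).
M = 5 × 9 = 45. M₁ = 9, y₁ ≡ 4 (mod 5). M₂ = 5, y₂ ≡ 2 (mod 9). n = 4×9×4 + 0×5×2 ≡ 9 (mod 45)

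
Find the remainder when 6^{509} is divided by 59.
By Fermat: 6^{58} ≡ 1 (mod 59). 509 = 8×58 + 45. So 6^{509} ≡ 6^{45} ≡ 43 (mod 59)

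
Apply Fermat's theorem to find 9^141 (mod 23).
By Fermat: 9^{22} ≡ 1 (mod 23). 141 = 6×22 + 9. So 9^{141} ≡ 9^{9} ≡ 2 (mod 23)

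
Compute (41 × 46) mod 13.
1

(41 × 46) = 1886
1886 mod 13 = 1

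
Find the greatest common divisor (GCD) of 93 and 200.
1

Using the Euclidean algorithm:
93 = 0 × 200 + 93
200 = 2 × 93 + 14
93 = 6 × 14 + 9
14 = 1 × 9 + 5
9 = 1 × 5 + 4
5 = 1 × 4 + 1
4 = 4 × 1 + 0

GCD(93, 200) = 1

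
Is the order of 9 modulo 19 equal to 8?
No, the actual order is 9, not 8.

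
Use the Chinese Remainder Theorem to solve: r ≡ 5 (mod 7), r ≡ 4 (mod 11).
M = 7 × 11 = 77. M₁ = 11, y₁ ≡ 2 (mod 7). M₂ = 7, y₂ ≡ 8 (mod 11). r = 5×11×2 + 4×7×8 ≡ 26 (mod 77)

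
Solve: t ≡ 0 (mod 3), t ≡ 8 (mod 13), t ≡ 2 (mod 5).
M = 3 × 13 × 5 = 195. M₁ = 65, y₁ ≡ 2 (mod 3). M₂ = 15, y₂ ≡ 7 (mod 13). M₃ = 39, y₃ ≡ 4 (mod 5). t = 0×65×2 + 8×15×7 + 2×39×4 ≡ 177 (mod 195)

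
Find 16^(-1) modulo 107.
87

Using Extended Euclidean Algorithm:
gcd(16, 107) = 1
Bezout coefficients: 16 × -20 + 107 × 3 = 1
So 16 × -20 ≡ 1 (mod 107)
The inverse is -20 mod 107 = 87
Verification: 16 × 87 = 1392 = 13 × 107 + 1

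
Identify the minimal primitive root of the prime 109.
p - 1 = 108 has prime divisors 2, 3. h is a primitive root mod 109 iff h^(108/q) ≢ 1 (mod 109) for each such q.
h = 2: 2^54 ≡ 108, 2^36 ≡ 1 (mod 109); 2^36 ≡ 1, so not a primitive root.
h = 3: 3^54 ≡ 1, 3^36 ≡ 63 (mod 109); 3^54 ≡ 1, so not a primitive root.
h = 4: 4^54 ≡ 1, 4^36 ≡ 1 (mod 109); 4^54 ≡ 1, so not a primitive root.
h = 5: 5^54 ≡ 1, 5^36 ≡ 63 (mod 109); 5^54 ≡ 1, so not a primitive root.
h = 6: 6^54 ≡ 108, 6^36 ≡ 63 (mod 109); none is 1, so 6 has order 108 and is a primitive root.
The smallest primitive root mod 109 is g = 6.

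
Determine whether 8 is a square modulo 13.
By Euler's criterion: 8^{6} ≡ 12 (mod 13). Since this equals -1 (≡ 12), 8 is not a QR.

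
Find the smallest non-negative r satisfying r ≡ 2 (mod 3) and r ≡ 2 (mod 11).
M = 3 × 11 = 33. M₁ = 11, y₁ ≡ 2 (mod 3). M₂ = 3, y₂ ≡ 4 (mod 11). r = 2×11×2 + 2×3×4 ≡ 2 (mod 33)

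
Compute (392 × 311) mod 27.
7

(392 × 311) = 121912
121912 mod 27 = 7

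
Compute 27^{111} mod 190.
113

Using successive squaring:
Binary expansion of 111: 1101111
Powers of 27 mod 190 (each is the square of the previous):
  27^1 ≡ 27 (mod 190)
  27^2 ≡ 27² = 729 ≡ 159 (mod 190)
  27^4 ≡ 159² = 25281 ≡ 11 (mod 190)
  27^8 ≡ 11² = 121 ≡ 121 (mod 190)
  27^16 ≡ 121² = 14641 ≡ 11 (mod 190)
  27^32 ≡ 11² = 121 ≡ 121 (mod 190)
  27^64 ≡ 121² = 14641 ≡ 11 (mod 190)
111 = 64 + 32 + 8 + 4 + 2 + 1, so 27^111 = 27^64 × 27^32 × 27^8 × 27^4 × 27^2 × 27^1 ≡ 11 × 121 × 121 × 11 × 159 × 27 (mod 190)
Multiplying step by step:
  11 × 121 = 1331 ≡ 1 (mod 190)
  1 × 121 = 121 ≡ 121 (mod 190)
  121 × 11 = 1331 ≡ 1 (mod 190)
  1 × 159 = 159 ≡ 159 (mod 190)
  159 × 27 = 4293 ≡ 113 (mod 190)
Result: 27^111 ≡ 113 (mod 190)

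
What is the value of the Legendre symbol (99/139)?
(99/139) = 99^{69} mod 139 = 1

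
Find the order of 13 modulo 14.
Powers of 13 mod 14: 13^1≡13, 13^2≡1. Order = 2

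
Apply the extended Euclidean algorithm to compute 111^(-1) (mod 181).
Extended GCD: 111(-75) + 181(46) = 1. So 111^(-1) ≡ 106 ≡ 106 (mod 181). Verify: 111 × 106 = 11766 ≡ 1 (mod 181)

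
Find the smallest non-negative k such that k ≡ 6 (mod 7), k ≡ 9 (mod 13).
48

Using the Chinese Remainder Theorem:
M = product of moduli = 91
For equation 1: M_1 = 13, 13 ≡ 6 (mod 7), inverse of 13 mod 7 is 6 (check: 6 × 6 = 36 ≡ 1 (mod 7))
For equation 2: M_2 = 7, 7 ≡ 7 (mod 13), inverse of 7 mod 13 is 2 (check: 7 × 2 = 14 ≡ 1 (mod 13))
Combine: k ≡ Σ r_i×M_i×(M_i⁻¹ mod m_i) = 6×13×6 + 9×7×2 = 468 + 126 = 594
594 mod 91 = 48
k ≡ 48 (mod 91)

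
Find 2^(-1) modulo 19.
10

Using Extended Euclidean Algorithm:
gcd(2, 19) = 1
Bezout coefficients: 2 × -9 + 19 × 1 = 1
So 2 × -9 ≡ 1 (mod 19)
The inverse is -9 mod 19 = 10
Verification: 2 × 10 = 20 = 1 × 19 + 1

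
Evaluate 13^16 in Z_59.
Using repeated squaring. 16 = 16 (binary 10000). Repeated squaring mod 59: 13^1 ≡ 13; 13^2 ≡ 13² = 169 ≡ 51; 13^4 ≡ 51² = 2601 ≡ 5; 13^8 ≡ 5² = 25 ≡ 25; 13^16 ≡ 25² = 625 ≡ 35. So 13^16 ≡ 35 (mod 59).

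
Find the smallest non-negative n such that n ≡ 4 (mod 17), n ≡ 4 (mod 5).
4

Using the Chinese Remainder Theorem:
M = product of moduli = 85
For equation 1: M_1 = 5, 5 ≡ 5 (mod 17), inverse of 5 mod 17 is 7 (check: 5 × 7 = 35 ≡ 1 (mod 17))
For equation 2: M_2 = 17, 17 ≡ 2 (mod 5), inverse of 17 mod 5 is 3 (check: 2 × 3 = 6 ≡ 1 (mod 5))
Combine: n ≡ Σ r_i×M_i×(M_i⁻¹ mod m_i) = 4×5×7 + 4×17×3 = 140 + 204 = 344
344 mod 85 = 4
n ≡ 4 (mod 85)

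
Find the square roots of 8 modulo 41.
The square roots of 8 mod 41 are 34 and 7. Verify: 34² = 1156 ≡ 8 (mod 41)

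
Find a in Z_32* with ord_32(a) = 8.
3 has order 8 mod 32 since 3^{8} ≡ 1 (mod 32) and no smaller power works.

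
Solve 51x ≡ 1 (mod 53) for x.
26

Using Extended Euclidean Algorithm:
gcd(51, 53) = 1
Bezout coefficients: 51 × 26 + 53 × -25 = 1
So 51 × 26 ≡ 1 (mod 53)
The inverse is 26 mod 53 = 26
Verification: 51 × 26 = 1326 = 25 × 53 + 1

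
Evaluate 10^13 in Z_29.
Using repeated squaring. 13 = 8 + 4 + 1 (binary 1101). Repeated squaring mod 29: 10^1 ≡ 10; 10^2 ≡ 10² = 100 ≡ 13; 10^4 ≡ 13² = 169 ≡ 24; 10^8 ≡ 24² = 576 ≡ 25. Multiply: 10^13 = 10^8 × 10^4 × 10^1 ≡ 25 × 24 × 10 (mod 29): 25 × 24 = 600 ≡ 20; 20 × 10 = 200 ≡ 26. So 10^13 ≡ 26 (mod 29).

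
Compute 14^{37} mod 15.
14

Using successive squaring:
Binary expansion of 37: 100101
Powers of 14 mod 15 (each is the square of the previous):
  14^1 ≡ 14 (mod 15)
  14^2 ≡ 14² = 196 ≡ 1 (mod 15)
  14^4 ≡ 1² = 1 ≡ 1 (mod 15)
  14^8 ≡ 1² = 1 ≡ 1 (mod 15)
  14^16 ≡ 1² = 1 ≡ 1 (mod 15)
  14^32 ≡ 1² = 1 ≡ 1 (mod 15)
37 = 32 + 4 + 1, so 14^37 = 14^32 × 14^4 × 14^1 ≡ 1 × 1 × 14 (mod 15)
Multiplying step by step:
  1 × 1 = 1 ≡ 1 (mod 15)
  1 × 14 = 14 ≡ 14 (mod 15)
Result: 14^37 ≡ 14 (mod 15)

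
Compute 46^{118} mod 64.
0

Using successive squaring:
Binary expansion of 118: 1110110
Powers of 46 mod 64 (each is the square of the previous):
  46^1 ≡ 46 (mod 64)
  46^2 ≡ 46² = 2116 ≡ 4 (mod 64)
  46^4 ≡ 4² = 16 ≡ 16 (mod 64)
  46^8 ≡ 16² = 256 ≡ 0 (mod 64)
  46^16 ≡ 0² = 0 ≡ 0 (mod 64)
  46^32 ≡ 0² = 0 ≡ 0 (mod 64)
  46^64 ≡ 0² = 0 ≡ 0 (mod 64)
118 = 64 + 32 + 16 + 4 + 2, so 46^118 = 46^64 × 46^32 × 46^16 × 46^4 × 46^2 ≡ 0 × 0 × 0 × 16 × 4 (mod 64)
Multiplying step by step:
  0 × 0 = 0 ≡ 0 (mod 64)
  0 × 0 = 0 ≡ 0 (mod 64)
  0 × 16 = 0 ≡ 0 (mod 64)
  0 × 4 = 0 ≡ 0 (mod 64)
Result: 46^118 ≡ 0 (mod 64)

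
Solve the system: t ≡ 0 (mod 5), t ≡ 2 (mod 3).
M = 5 × 3 = 15. M₁ = 3, y₁ ≡ 2 (mod 5). M₂ = 5, y₂ ≡ 2 (mod 3). t = 0×3×2 + 2×5×2 ≡ 5 (mod 15)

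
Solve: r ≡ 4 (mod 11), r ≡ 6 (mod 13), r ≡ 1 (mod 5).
M = 11 × 13 × 5 = 715. M₁ = 65, y₁ ≡ 10 (mod 11). M₂ = 55, y₂ ≡ 9 (mod 13). M₃ = 143, y₃ ≡ 2 (mod 5). r = 4×65×10 + 6×55×9 + 1×143×2 ≡ 136 (mod 715)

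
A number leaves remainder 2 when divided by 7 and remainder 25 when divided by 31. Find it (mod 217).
M = 7 × 31 = 217. M₁ = 31, y₁ ≡ 5 (mod 7). M₂ = 7, y₂ ≡ 9 (mod 31). r = 2×31×5 + 25×7×9 ≡ 149 (mod 217)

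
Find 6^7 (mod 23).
7 = 4 + 2 + 1 (binary 111). Repeated squaring mod 23: 6^1 ≡ 6; 6^2 ≡ 6² = 36 ≡ 13; 6^4 ≡ 13² = 169 ≡ 8. Multiply: 6^7 = 6^4 × 6^2 × 6^1 ≡ 8 × 13 × 6 (mod 23): 8 × 13 = 104 ≡ 12; 12 × 6 = 72 ≡ 3. So 6^7 ≡ 3 (mod 23).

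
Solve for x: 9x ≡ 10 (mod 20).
10

Since gcd(9, 20) = 1 divides 10, a solution exists.
Multiply both sides by the inverse of 9 mod 20:
  9^(-1) mod 20 = 9
  x ≡ 9 × 10 ≡ 90 ≡ 10 (mod 20)
Verification: 9 × 10 = 90 = 4 × 20 + 10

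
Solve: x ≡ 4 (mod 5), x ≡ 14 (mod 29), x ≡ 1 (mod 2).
M = 5 × 29 × 2 = 290. M₁ = 58, y₁ ≡ 2 (mod 5). M₂ = 10, y₂ ≡ 3 (mod 29). M₃ = 145, y₃ ≡ 1 (mod 2). x = 4×58×2 + 14×10×3 + 1×145×1 ≡ 159 (mod 290)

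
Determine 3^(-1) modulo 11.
3^(-1) ≡ 4 (mod 11). Verification: 3 × 4 = 12 ≡ 1 (mod 11)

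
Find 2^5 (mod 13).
5 = 4 + 1 (binary 101). Repeated squaring mod 13: 2^1 ≡ 2; 2^2 ≡ 2² = 4 ≡ 4; 2^4 ≡ 4² = 16 ≡ 3. Multiply: 2^5 = 2^4 × 2^1 ≡ 3 × 2 (mod 13): 3 × 2 = 6 ≡ 6. So 2^5 ≡ 6 (mod 13).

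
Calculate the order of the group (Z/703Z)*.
648

Prime factorization: 703 = 19 × 37
Using the formula φ(n) = n × Π(1 - 1/p) for each prime factor p:
φ(703) = 703 × (1 - 1/19) × (1 - 1/37)
φ(703) = 648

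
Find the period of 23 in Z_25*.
Powers of 23 mod 25: 23^1≡23, 23^2≡4, 23^3≡17, 23^4≡16, 23^5≡18, 23^6≡14, 23^7≡22, 23^8≡6, 23^9≡13, 23^10≡24, 23^11≡2, 23^12≡21, 23^13≡8, 23^14≡9, 23^15≡7, 23^16≡11, 23^17≡3, 23^18≡19, 23^19≡12, 23^20≡1. Order = 20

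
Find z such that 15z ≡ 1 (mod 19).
15^(-1) ≡ 14 (mod 19). Verification: 15 × 14 = 210 ≡ 1 (mod 19)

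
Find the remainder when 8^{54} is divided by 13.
By Fermat: 8^{12} ≡ 1 (mod 13). 54 = 4×12 + 6. So 8^{54} ≡ 8^{6} ≡ 12 (mod 13)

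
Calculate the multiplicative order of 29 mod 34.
Powers of 29 mod 34: 29^1≡29, 29^2≡25, 29^3≡11, 29^4≡13, 29^5≡3, 29^6≡19, 29^7≡7, 29^8≡33, 29^9≡5, 29^10≡9, 29^11≡23, 29^12≡21, 29^13≡31, 29^14≡15, 29^15≡27, 29^16≡1. Order = 16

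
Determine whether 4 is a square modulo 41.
By Euler's criterion: 4^{20} ≡ 1 (mod 41). Since this equals 1, 4 is a QR.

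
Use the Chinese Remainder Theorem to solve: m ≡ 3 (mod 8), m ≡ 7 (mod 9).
M = 8 × 9 = 72. M₁ = 9, y₁ ≡ 1 (mod 8). M₂ = 8, y₂ ≡ 8 (mod 9). m = 3×9×1 + 7×8×8 ≡ 43 (mod 72)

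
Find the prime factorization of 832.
2^6 × 13

Divide by primes starting from smallest:
832 ÷ 2 = 416
416 ÷ 2 = 208
208 ÷ 2 = 104
104 ÷ 2 = 52
52 ÷ 2 = 26
26 ÷ 2 = 13
13 ÷ 13 = 1

832 = 2^6 × 13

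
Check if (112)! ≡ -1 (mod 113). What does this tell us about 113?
(112)! mod 113 = 112. Since this equals -1 (mod 113), Wilson confirms 113 is prime.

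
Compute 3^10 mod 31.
10 = 8 + 2 (binary 1010). Repeated squaring mod 31: 3^1 ≡ 3; 3^2 ≡ 3² = 9 ≡ 9; 3^4 ≡ 9² = 81 ≡ 19; 3^8 ≡ 19² = 361 ≡ 20. Multiply: 3^10 = 3^8 × 3^2 ≡ 20 × 9 (mod 31): 20 × 9 = 180 ≡ 25. So 3^10 ≡ 25 (mod 31).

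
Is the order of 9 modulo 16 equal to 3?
No, the actual order is 2, not 3.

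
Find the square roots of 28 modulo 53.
The square roots of 28 mod 53 are 44 and 9. Verify: 44² = 1936 ≡ 28 (mod 53)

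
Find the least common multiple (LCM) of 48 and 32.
96

First find GCD(48, 32) using the Euclidean algorithm:
48 = 1 × 32 + 16
32 = 2 × 16 + 0
GCD(48, 32) = 16

LCM formula: LCM(a, b) = (a × b) / GCD(a, b)
LCM(48, 32) = (48 × 32) / 16
LCM(48, 32) = 1536 / 16
LCM(48, 32) = 96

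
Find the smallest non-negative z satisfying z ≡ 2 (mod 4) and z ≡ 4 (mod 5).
M = 4 × 5 = 20. M₁ = 5, y₁ ≡ 1 (mod 4). M₂ = 4, y₂ ≡ 4 (mod 5). z = 2×5×1 + 4×4×4 ≡ 14 (mod 20)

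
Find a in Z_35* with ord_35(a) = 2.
6 has order 2 mod 35 since 6^{2} ≡ 1 (mod 35) and no smaller power works.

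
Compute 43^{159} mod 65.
12

Using successive squaring:
Binary expansion of 159: 10011111
Powers of 43 mod 65 (each is the square of the previous):
  43^1 ≡ 43 (mod 65)
  43^2 ≡ 43² = 1849 ≡ 29 (mod 65)
  43^4 ≡ 29² = 841 ≡ 61 (mod 65)
  43^8 ≡ 61² = 3721 ≡ 16 (mod 65)
  43^16 ≡ 16² = 256 ≡ 61 (mod 65)
  43^32 ≡ 61² = 3721 ≡ 16 (mod 65)
  43^64 ≡ 16² = 256 ≡ 61 (mod 65)
  43^128 ≡ 61² = 3721 ≡ 16 (mod 65)
159 = 128 + 16 + 8 + 4 + 2 + 1, so 43^159 = 43^128 × 43^16 × 43^8 × 43^4 × 43^2 × 43^1 ≡ 16 × 61 × 16 × 61 × 29 × 43 (mod 65)
Multiplying step by step:
  16 × 61 = 976 ≡ 1 (mod 65)
  1 × 16 = 16 ≡ 16 (mod 65)
  16 × 61 = 976 ≡ 1 (mod 65)
  1 × 29 = 29 ≡ 29 (mod 65)
  29 × 43 = 1247 ≡ 12 (mod 65)
Result: 43^159 ≡ 12 (mod 65)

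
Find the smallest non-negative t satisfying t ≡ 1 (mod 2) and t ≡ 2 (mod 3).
M = 2 × 3 = 6. M₁ = 3, y₁ ≡ 1 (mod 2). M₂ = 2, y₂ ≡ 2 (mod 3). t = 1×3×1 + 2×2×2 ≡ 5 (mod 6)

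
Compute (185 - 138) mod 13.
8

(185 - 138) = 47
47 mod 13 = 8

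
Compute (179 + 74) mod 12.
1

(179 + 74) = 253
253 mod 12 = 1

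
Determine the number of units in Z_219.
144

Prime factorization: 219 = 3 × 73
Using the formula φ(n) = n × Π(1 - 1/p) for each prime factor p:
φ(219) = 219 × (1 - 1/3) × (1 - 1/73)
φ(219) = 144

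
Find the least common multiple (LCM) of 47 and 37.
1739

First find GCD(47, 37) using the Euclidean algorithm:
47 = 1 × 37 + 10
37 = 3 × 10 + 7
10 = 1 × 7 + 3
7 = 2 × 3 + 1
3 = 3 × 1 + 0
GCD(47, 37) = 1

LCM formula: LCM(a, b) = (a × b) / GCD(a, b)
LCM(47, 37) = (47 × 37) / 1
LCM(47, 37) = 1739 / 1
LCM(47, 37) = 1739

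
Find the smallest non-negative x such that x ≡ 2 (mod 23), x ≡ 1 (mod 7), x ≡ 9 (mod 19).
1681

Using the Chinese Remainder Theorem:
M = product of moduli = 3059
For equation 1: M_1 = 133, 133 ≡ 18 (mod 23), inverse of 133 mod 23 is 9 (check: 18 × 9 = 162 ≡ 1 (mod 23))
For equation 2: M_2 = 437, 437 ≡ 3 (mod 7), inverse of 437 mod 7 is 5 (check: 3 × 5 = 15 ≡ 1 (mod 7))
For equation 3: M_3 = 161, 161 ≡ 9 (mod 19), inverse of 161 mod 19 is 17 (check: 9 × 17 = 153 ≡ 1 (mod 19))
Combine: x ≡ Σ r_i×M_i×(M_i⁻¹ mod m_i) = 2×133×9 + 1×437×5 + 9×161×17 = 2394 + 2185 + 24633 = 29212
29212 mod 3059 = 1681
x ≡ 1681 (mod 3059)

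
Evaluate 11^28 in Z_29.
Using Fermat: 11^{28} ≡ 1 (mod 29). 28 ≡ 0 (mod 28). So 11^{28} ≡ 11^{0} ≡ 1 (mod 29)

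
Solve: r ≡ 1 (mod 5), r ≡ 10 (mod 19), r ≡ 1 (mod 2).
M = 5 × 19 × 2 = 190. M₁ = 38, y₁ ≡ 2 (mod 5). M₂ = 10, y₂ ≡ 2 (mod 19). M₃ = 95, y₃ ≡ 1 (mod 2). r = 1×38×2 + 10×10×2 + 1×95×1 ≡ 181 (mod 190)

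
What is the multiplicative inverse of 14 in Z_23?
5

Using Extended Euclidean Algorithm:
gcd(14, 23) = 1
Bezout coefficients: 14 × 5 + 23 × -3 = 1
So 14 × 5 ≡ 1 (mod 23)
The inverse is 5 mod 23 = 5
Verification: 14 × 5 = 70 = 3 × 23 + 1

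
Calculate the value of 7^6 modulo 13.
6 = 4 + 2 (binary 110). Repeated squaring mod 13: 7^1 ≡ 7; 7^2 ≡ 7² = 49 ≡ 10; 7^4 ≡ 10² = 100 ≡ 9. Multiply: 7^6 = 7^4 × 7^2 ≡ 9 × 10 (mod 13): 9 × 10 = 90 ≡ 12. So 7^6 ≡ 12 (mod 13).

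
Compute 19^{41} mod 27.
10

Using successive squaring:
Binary expansion of 41: 101001
Powers of 19 mod 27 (each is the square of the previous):
  19^1 ≡ 19 (mod 27)
  19^2 ≡ 19² = 361 ≡ 10 (mod 27)
  19^4 ≡ 10² = 100 ≡ 19 (mod 27)
  19^8 ≡ 19² = 361 ≡ 10 (mod 27)
  19^16 ≡ 10² = 100 ≡ 19 (mod 27)
  19^32 ≡ 19² = 361 ≡ 10 (mod 27)
41 = 32 + 8 + 1, so 19^41 = 19^32 × 19^8 × 19^1 ≡ 10 × 10 × 19 (mod 27)
Multiplying step by step:
  10 × 10 = 100 ≡ 19 (mod 27)
  19 × 19 = 361 ≡ 10 (mod 27)
Result: 19^41 ≡ 10 (mod 27)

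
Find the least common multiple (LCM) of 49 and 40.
1960

First find GCD(49, 40) using the Euclidean algorithm:
49 = 1 × 40 + 9
40 = 4 × 9 + 4
9 = 2 × 4 + 1
4 = 4 × 1 + 0
GCD(49, 40) = 1

LCM formula: LCM(a, b) = (a × b) / GCD(a, b)
LCM(49, 40) = (49 × 40) / 1
LCM(49, 40) = 1960 / 1
LCM(49, 40) = 1960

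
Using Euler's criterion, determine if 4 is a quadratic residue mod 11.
By Euler's criterion: 4^{5} ≡ 1 (mod 11). Since this equals 1, 4 is a QR.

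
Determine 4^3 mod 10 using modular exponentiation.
3 = 2 + 1 (binary 11). Repeated squaring mod 10: 4^1 ≡ 4; 4^2 ≡ 4² = 16 ≡ 6. Multiply: 4^3 = 4^2 × 4^1 ≡ 6 × 4 (mod 10): 6 × 4 = 24 ≡ 4. So 4^3 ≡ 4 (mod 10).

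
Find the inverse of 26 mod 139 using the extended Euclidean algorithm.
Extended GCD: 26(-16) + 139(3) = 1. So 26^(-1) ≡ 123 ≡ 123 (mod 139). Verify: 26 × 123 = 3198 ≡ 1 (mod 139)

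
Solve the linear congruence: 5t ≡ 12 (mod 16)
12

Since gcd(5, 16) = 1 divides 12, a solution exists.
Multiply both sides by the inverse of 5 mod 16:
  5^(-1) mod 16 = 13
  x ≡ 13 × 12 ≡ 156 ≡ 12 (mod 16)
Verification: 5 × 12 = 60 = 3 × 16 + 12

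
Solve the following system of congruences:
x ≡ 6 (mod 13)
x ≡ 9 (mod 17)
162

Using the Chinese Remainder Theorem:
M = product of moduli = 221
For equation 1: M_1 = 17, 17 ≡ 4 (mod 13), inverse of 17 mod 13 is 10 (check: 4 × 10 = 40 ≡ 1 (mod 13))
For equation 2: M_2 = 13, 13 ≡ 13 (mod 17), inverse of 13 mod 17 is 4 (check: 13 × 4 = 52 ≡ 1 (mod 17))
Combine: x ≡ Σ r_i×M_i×(M_i⁻¹ mod m_i) = 6×17×10 + 9×13×4 = 1020 + 468 = 1488
1488 mod 221 = 162
x ≡ 162 (mod 221)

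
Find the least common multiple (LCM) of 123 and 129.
5289

First find GCD(123, 129) using the Euclidean algorithm:
123 = 0 × 129 + 123
129 = 1 × 123 + 6
123 = 20 × 6 + 3
6 = 2 × 3 + 0
GCD(123, 129) = 3

LCM formula: LCM(a, b) = (a × b) / GCD(a, b)
LCM(123, 129) = (123 × 129) / 3
LCM(123, 129) = 15867 / 3
LCM(123, 129) = 5289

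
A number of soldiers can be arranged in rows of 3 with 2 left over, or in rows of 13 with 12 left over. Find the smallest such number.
M = 3 × 13 = 39. M₁ = 13, y₁ ≡ 1 (mod 3). M₂ = 3, y₂ ≡ 9 (mod 13). k = 2×13×1 + 12×3×9 ≡ 38 (mod 39). The smallest positive such number is 38.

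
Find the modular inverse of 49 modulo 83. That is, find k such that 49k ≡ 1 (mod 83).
61

Using Extended Euclidean Algorithm:
gcd(49, 83) = 1
Bezout coefficients: 49 × -22 + 83 × 13 = 1
So 49 × -22 ≡ 1 (mod 83)
The inverse is -22 mod 83 = 61
Verification: 49 × 61 = 2989 = 36 × 83 + 1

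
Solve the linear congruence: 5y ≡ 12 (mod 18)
6

Since gcd(5, 18) = 1 divides 12, a solution exists.
Multiply both sides by the inverse of 5 mod 18:
  5^(-1) mod 18 = 11
  x ≡ 11 × 12 ≡ 132 ≡ 6 (mod 18)
Verification: 5 × 6 = 30 = 1 × 18 + 12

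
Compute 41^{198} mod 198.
181

Using successive squaring:
Binary expansion of 198: 11000110
Powers of 41 mod 198 (each is the square of the previous):
  41^1 ≡ 41 (mod 198)
  41^2 ≡ 41² = 1681 ≡ 97 (mod 198)
  41^4 ≡ 97² = 9409 ≡ 103 (mod 198)
  41^8 ≡ 103² = 10609 ≡ 115 (mod 198)
  41^16 ≡ 115² = 13225 ≡ 157 (mod 198)
  41^32 ≡ 157² = 24649 ≡ 97 (mod 198)
  41^64 ≡ 97² = 9409 ≡ 103 (mod 198)
  41^128 ≡ 103² = 10609 ≡ 115 (mod 198)
198 = 128 + 64 + 4 + 2, so 41^198 = 41^128 × 41^64 × 41^4 × 41^2 ≡ 115 × 103 × 103 × 97 (mod 198)
Multiplying step by step:
  115 × 103 = 11845 ≡ 163 (mod 198)
  163 × 103 = 16789 ≡ 157 (mod 198)
  157 × 97 = 15229 ≡ 181 (mod 198)
Result: 41^198 ≡ 181 (mod 198)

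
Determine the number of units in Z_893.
828

Prime factorization: 893 = 19 × 47
Using the formula φ(n) = n × Π(1 - 1/p) for each prime factor p:
φ(893) = 893 × (1 - 1/19) × (1 - 1/47)
φ(893) = 828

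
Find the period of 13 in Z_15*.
Powers of 13 mod 15: 13^1≡13, 13^2≡4, 13^3≡7, 13^4≡1. Order = 4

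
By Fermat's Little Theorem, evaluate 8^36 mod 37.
By Fermat's Little Theorem, 8^{36} ≡ 1 (mod 37) since 37 is prime and gcd(8, 37) = 1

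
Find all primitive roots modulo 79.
Primitive roots mod 79: {3, 6, 7, 28, 29, 30, 34, 35, 37, 39, 43, 47, 48, 53, 54, 59, 60, 63, 66, 68, 70, 74, 75, 77}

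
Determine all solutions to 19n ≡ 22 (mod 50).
38

Since gcd(19, 50) = 1 divides 22, a solution exists.
Multiply both sides by the inverse of 19 mod 50:
  19^(-1) mod 50 = 29
  x ≡ 29 × 22 ≡ 638 ≡ 38 (mod 50)
Verification: 19 × 38 = 722 = 14 × 50 + 22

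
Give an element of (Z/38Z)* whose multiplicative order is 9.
5 has order 9 mod 38 since 5^{9} ≡ 1 (mod 38) and no smaller power works.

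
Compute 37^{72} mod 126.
1

Using successive squaring:
Binary expansion of 72: 1001000
Powers of 37 mod 126 (each is the square of the previous):
  37^1 ≡ 37 (mod 126)
  37^2 ≡ 37² = 1369 ≡ 109 (mod 126)
  37^4 ≡ 109² = 11881 ≡ 37 (mod 126)
  37^8 ≡ 37² = 1369 ≡ 109 (mod 126)
  37^16 ≡ 109² = 11881 ≡ 37 (mod 126)
  37^32 ≡ 37² = 1369 ≡ 109 (mod 126)
  37^64 ≡ 109² = 11881 ≡ 37 (mod 126)
72 = 64 + 8, so 37^72 = 37^64 × 37^8 ≡ 37 × 109 (mod 126)
Multiplying step by step:
  37 × 109 = 4033 ≡ 1 (mod 126)
Result: 37^72 ≡ 1 (mod 126)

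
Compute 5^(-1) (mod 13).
5^(-1) ≡ 8 (mod 13). Verification: 5 × 8 = 40 ≡ 1 (mod 13)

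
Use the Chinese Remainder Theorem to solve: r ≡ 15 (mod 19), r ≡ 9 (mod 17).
M = 19 × 17 = 323. M₁ = 17, y₁ ≡ 9 (mod 19). M₂ = 19, y₂ ≡ 9 (mod 17). r = 15×17×9 + 9×19×9 ≡ 281 (mod 323)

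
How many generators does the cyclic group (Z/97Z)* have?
32

The number of primitive roots modulo p is φ(p-1) = φ(96)
φ(96) = 32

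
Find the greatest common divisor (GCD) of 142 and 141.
1

Using the Euclidean algorithm:
142 = 1 × 141 + 1
141 = 141 × 1 + 0

GCD(142, 141) = 1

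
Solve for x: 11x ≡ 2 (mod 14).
4

Since gcd(11, 14) = 1 divides 2, a solution exists.
Multiply both sides by the inverse of 11 mod 14:
  11^(-1) mod 14 = 9
  x ≡ 9 × 2 ≡ 18 ≡ 4 (mod 14)
Verification: 11 × 4 = 44 = 3 × 14 + 2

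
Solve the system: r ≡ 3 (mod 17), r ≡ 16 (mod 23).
M = 17 × 23 = 391. M₁ = 23, y₁ ≡ 3 (mod 17). M₂ = 17, y₂ ≡ 19 (mod 23). r = 3×23×3 + 16×17×19 ≡ 292 (mod 391)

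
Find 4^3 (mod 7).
3 = 2 + 1 (binary 11). Repeated squaring mod 7: 4^1 ≡ 4; 4^2 ≡ 4² = 16 ≡ 2. Multiply: 4^3 = 4^2 × 4^1 ≡ 2 × 4 (mod 7): 2 × 4 = 8 ≡ 1. So 4^3 ≡ 1 (mod 7).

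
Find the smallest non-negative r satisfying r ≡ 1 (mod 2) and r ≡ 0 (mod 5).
M = 2 × 5 = 10. M₁ = 5, y₁ ≡ 1 (mod 2). M₂ = 2, y₂ ≡ 3 (mod 5). r = 1×5×1 + 0×2×3 ≡ 5 (mod 10)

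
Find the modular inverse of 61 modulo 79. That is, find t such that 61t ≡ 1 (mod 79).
57

Using Extended Euclidean Algorithm:
gcd(61, 79) = 1
Bezout coefficients: 61 × -22 + 79 × 17 = 1
So 61 × -22 ≡ 1 (mod 79)
The inverse is -22 mod 79 = 57
Verification: 61 × 57 = 3477 = 44 × 79 + 1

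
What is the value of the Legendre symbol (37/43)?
(37/43) = 37^{21} mod 43 = -1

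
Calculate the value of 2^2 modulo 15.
2 = 2 (binary 10). Repeated squaring mod 15: 2^1 ≡ 2; 2^2 ≡ 2² = 4 ≡ 4. So 2^2 ≡ 4 (mod 15).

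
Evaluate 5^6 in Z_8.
6 = 4 + 2 (binary 110). Repeated squaring mod 8: 5^1 ≡ 5; 5^2 ≡ 5² = 25 ≡ 1; 5^4 ≡ 1² = 1 ≡ 1. Multiply: 5^6 = 5^4 × 5^2 ≡ 1 × 1 (mod 8): 1 × 1 = 1 ≡ 1. So 5^6 ≡ 1 (mod 8).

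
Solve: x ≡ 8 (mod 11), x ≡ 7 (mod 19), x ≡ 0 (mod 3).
M = 11 × 19 × 3 = 627. M₁ = 57, y₁ ≡ 6 (mod 11). M₂ = 33, y₂ ≡ 15 (mod 19). M₃ = 209, y₃ ≡ 2 (mod 3). x = 8×57×6 + 7×33×15 + 0×209×2 ≡ 558 (mod 627)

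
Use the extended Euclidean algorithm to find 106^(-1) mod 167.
Extended GCD: 106(52) + 167(-33) = 1. So 106^(-1) ≡ 52 ≡ 52 (mod 167). Verify: 106 × 52 = 5512 ≡ 1 (mod 167)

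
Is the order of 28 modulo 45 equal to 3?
No, the actual order is 4, not 3.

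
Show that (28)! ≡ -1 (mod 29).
(28)! mod 29 = 28. Since this equals -1 (mod 29), Wilson confirms 29 is prime.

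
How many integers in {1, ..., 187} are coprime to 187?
160

Prime factorization: 187 = 11 × 17
Using the formula φ(n) = n × Π(1 - 1/p) for each prime factor p:
φ(187) = 187 × (1 - 1/11) × (1 - 1/17)
φ(187) = 160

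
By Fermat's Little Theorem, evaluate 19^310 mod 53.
By Fermat: 19^{52} ≡ 1 (mod 53). 310 ≡ 50 (mod 52). So 19^{310} ≡ 19^{50} ≡ 37 (mod 53)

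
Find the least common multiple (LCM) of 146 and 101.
14746

First find GCD(146, 101) using the Euclidean algorithm:
146 = 1 × 101 + 45
101 = 2 × 45 + 11
45 = 4 × 11 + 1
11 = 11 × 1 + 0
GCD(146, 101) = 1

LCM formula: LCM(a, b) = (a × b) / GCD(a, b)
LCM(146, 101) = (146 × 101) / 1
LCM(146, 101) = 14746 / 1
LCM(146, 101) = 14746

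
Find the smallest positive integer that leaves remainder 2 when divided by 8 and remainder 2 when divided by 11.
M = 8 × 11 = 88. M₁ = 11, y₁ ≡ 3 (mod 8). M₂ = 8, y₂ ≡ 7 (mod 11). z = 2×11×3 + 2×8×7 ≡ 2 (mod 88). The smallest positive such number is 2.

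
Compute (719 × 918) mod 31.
21

(719 × 918) = 660042
660042 mod 31 = 21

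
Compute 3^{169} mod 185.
78

Using successive squaring:
Binary expansion of 169: 10101001
Powers of 3 mod 185 (each is the square of the previous):
  3^1 ≡ 3 (mod 185)
  3^2 ≡ 3² = 9 ≡ 9 (mod 185)
  3^4 ≡ 9² = 81 ≡ 81 (mod 185)
  3^8 ≡ 81² = 6561 ≡ 86 (mod 185)
  3^16 ≡ 86² = 7396 ≡ 181 (mod 185)
  3^32 ≡ 181² = 32761 ≡ 16 (mod 185)
  3^64 ≡ 16² = 256 ≡ 71 (mod 185)
  3^128 ≡ 71² = 5041 ≡ 46 (mod 185)
169 = 128 + 32 + 8 + 1, so 3^169 = 3^128 × 3^32 × 3^8 × 3^1 ≡ 46 × 16 × 86 × 3 (mod 185)
Multiplying step by step:
  46 × 16 = 736 ≡ 181 (mod 185)
  181 × 86 = 15566 ≡ 26 (mod 185)
  26 × 3 = 78 ≡ 78 (mod 185)
Result: 3^169 ≡ 78 (mod 185)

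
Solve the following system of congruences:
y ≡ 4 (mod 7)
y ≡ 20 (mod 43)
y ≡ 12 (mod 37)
6857

Using the Chinese Remainder Theorem:
M = product of moduli = 11137
For equation 1: M_1 = 1591, 1591 ≡ 2 (mod 7), inverse of 1591 mod 7 is 4 (check: 2 × 4 = 8 ≡ 1 (mod 7))
For equation 2: M_2 = 259, 259 ≡ 1 (mod 43), inverse of 259 mod 43 is 1 (check: 1 × 1 = 1 ≡ 1 (mod 43))
For equation 3: M_3 = 301, 301 ≡ 5 (mod 37), inverse of 301 mod 37 is 15 (check: 5 × 15 = 75 ≡ 1 (mod 37))
Combine: y ≡ Σ r_i×M_i×(M_i⁻¹ mod m_i) = 4×1591×4 + 20×259×1 + 12×301×15 = 25456 + 5180 + 54180 = 84816
84816 mod 11137 = 6857
y ≡ 6857 (mod 11137)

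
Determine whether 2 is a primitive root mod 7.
p - 1 = 6 has prime divisors 2, 3. Check 2^(6/q) mod 7 for each: 2^(6/2) = 2^3 ≡ 1, 2^(6/3) = 2^2 ≡ 4 (mod 7). Since 2^3 ≡ 1 (mod 7), the order of 2 divides 3 (in fact the order is 3) ≠ 6, so it is not a primitive root.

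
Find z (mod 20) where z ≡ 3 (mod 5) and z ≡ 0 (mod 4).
M = 5 × 4 = 20. M₁ = 4, y₁ ≡ 4 (mod 5). M₂ = 5, y₂ ≡ 1 (mod 4). z = 3×4×4 + 0×5×1 ≡ 8 (mod 20)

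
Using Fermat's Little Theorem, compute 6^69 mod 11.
By Fermat: 6^{10} ≡ 1 (mod 11). 69 = 6×10 + 9. So 6^{69} ≡ 6^{9} ≡ 2 (mod 11)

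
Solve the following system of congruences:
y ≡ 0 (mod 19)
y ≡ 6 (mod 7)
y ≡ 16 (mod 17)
475

Using the Chinese Remainder Theorem:
M = product of moduli = 2261
For equation 1: M_1 = 119, 119 ≡ 5 (mod 19), inverse of 119 mod 19 is 4 (check: 5 × 4 = 20 ≡ 1 (mod 19))
For equation 2: M_2 = 323, 323 ≡ 1 (mod 7), inverse of 323 mod 7 is 1 (check: 1 × 1 = 1 ≡ 1 (mod 7))
For equation 3: M_3 = 133, 133 ≡ 14 (mod 17), inverse of 133 mod 17 is 11 (check: 14 × 11 = 154 ≡ 1 (mod 17))
Combine: y ≡ Σ r_i×M_i×(M_i⁻¹ mod m_i) = 0×119×4 + 6×323×1 + 16×133×11 = 0 + 1938 + 23408 = 25346
25346 mod 2261 = 475
y ≡ 475 (mod 2261)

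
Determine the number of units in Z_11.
10

Prime factorization: 11 = 11
Using the formula φ(n) = n × Π(1 - 1/p) for each prime factor p:
φ(11) = 11 × (1 - 1/11)
φ(11) = 10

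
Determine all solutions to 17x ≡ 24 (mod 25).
22

Since gcd(17, 25) = 1 divides 24, a solution exists.
Multiply both sides by the inverse of 17 mod 25:
  17^(-1) mod 25 = 3
  x ≡ 3 × 24 ≡ 72 ≡ 22 (mod 25)
Verification: 17 × 22 = 374 = 14 × 25 + 24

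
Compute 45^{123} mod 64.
21

Using successive squaring:
Binary expansion of 123: 1111011
Powers of 45 mod 64 (each is the square of the previous):
  45^1 ≡ 45 (mod 64)
  45^2 ≡ 45² = 2025 ≡ 41 (mod 64)
  45^4 ≡ 41² = 1681 ≡ 17 (mod 64)
  45^8 ≡ 17² = 289 ≡ 33 (mod 64)
  45^16 ≡ 33² = 1089 ≡ 1 (mod 64)
  45^32 ≡ 1² = 1 ≡ 1 (mod 64)
  45^64 ≡ 1² = 1 ≡ 1 (mod 64)
123 = 64 + 32 + 16 + 8 + 2 + 1, so 45^123 = 45^64 × 45^32 × 45^16 × 45^8 × 45^2 × 45^1 ≡ 1 × 1 × 1 × 33 × 41 × 45 (mod 64)
Multiplying step by step:
  1 × 1 = 1 ≡ 1 (mod 64)
  1 × 1 = 1 ≡ 1 (mod 64)
  1 × 33 = 33 ≡ 33 (mod 64)
  33 × 41 = 1353 ≡ 9 (mod 64)
  9 × 45 = 405 ≡ 21 (mod 64)
Result: 45^123 ≡ 21 (mod 64)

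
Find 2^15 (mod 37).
Using repeated squaring. 15 = 8 + 4 + 2 + 1 (binary 1111). Repeated squaring mod 37: 2^1 ≡ 2; 2^2 ≡ 2² = 4 ≡ 4; 2^4 ≡ 4² = 16 ≡ 16; 2^8 ≡ 16² = 256 ≡ 34. Multiply: 2^15 = 2^8 × 2^4 × 2^2 × 2^1 ≡ 34 × 16 × 4 × 2 (mod 37): 34 × 16 = 544 ≡ 26; 26 × 4 = 104 ≡ 30; 30 × 2 = 60 ≡ 23. So 2^15 ≡ 23 (mod 37).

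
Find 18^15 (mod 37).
Using repeated squaring. 15 = 8 + 4 + 2 + 1 (binary 1111). Repeated squaring mod 37: 18^1 ≡ 18; 18^2 ≡ 18² = 324 ≡ 28; 18^4 ≡ 28² = 784 ≡ 7; 18^8 ≡ 7² = 49 ≡ 12. Multiply: 18^15 = 18^8 × 18^4 × 18^2 × 18^1 ≡ 12 × 7 × 28 × 18 (mod 37): 12 × 7 = 84 ≡ 10; 10 × 28 = 280 ≡ 21; 21 × 18 = 378 ≡ 8. So 18^15 ≡ 8 (mod 37).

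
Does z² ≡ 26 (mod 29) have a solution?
By Euler's criterion: 26^{14} ≡ 28 (mod 29). Since this equals -1 (≡ 28), 26 is not a QR.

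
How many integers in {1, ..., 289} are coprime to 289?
272

Prime factorization: 289 = 17^2
Using the formula φ(n) = n × Π(1 - 1/p) for each prime factor p:
φ(289) = 289 × (1 - 1/17)
φ(289) = 272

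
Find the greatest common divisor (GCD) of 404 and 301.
1

Using the Euclidean algorithm:
404 = 1 × 301 + 103
301 = 2 × 103 + 95
103 = 1 × 95 + 8
95 = 11 × 8 + 7
8 = 1 × 7 + 1
7 = 7 × 1 + 0

GCD(404, 301) = 1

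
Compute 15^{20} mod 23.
9

Using successive squaring:
Binary expansion of 20: 10100
Powers of 15 mod 23 (each is the square of the previous):
  15^1 ≡ 15 (mod 23)
  15^2 ≡ 15² = 225 ≡ 18 (mod 23)
  15^4 ≡ 18² = 324 ≡ 2 (mod 23)
  15^8 ≡ 2² = 4 ≡ 4 (mod 23)
  15^16 ≡ 4² = 16 ≡ 16 (mod 23)
20 = 16 + 4, so 15^20 = 15^16 × 15^4 ≡ 16 × 2 (mod 23)
Multiplying step by step:
  16 × 2 = 32 ≡ 9 (mod 23)
Result: 15^20 ≡ 9 (mod 23)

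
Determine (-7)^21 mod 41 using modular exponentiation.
Using repeated squaring. (-7) ≡ 34 (mod 41). 21 = 16 + 4 + 1 (binary 10101). Repeated squaring mod 41: 34^1 ≡ 34; 34^2 ≡ 34² = 1156 ≡ 8; 34^4 ≡ 8² = 64 ≡ 23; 34^8 ≡ 23² = 529 ≡ 37; 34^16 ≡ 37² = 1369 ≡ 16. Multiply: (-7)^21 ≡ 34^16 × 34^4 × 34^1 ≡ 16 × 23 × 34 (mod 41): 16 × 23 = 368 ≡ 40; 40 × 34 = 1360 ≡ 7. So (-7)^21 ≡ 7 (mod 41).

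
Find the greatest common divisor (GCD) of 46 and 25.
1

Using the Euclidean algorithm:
46 = 1 × 25 + 21
25 = 1 × 21 + 4
21 = 5 × 4 + 1
4 = 4 × 1 + 0

GCD(46, 25) = 1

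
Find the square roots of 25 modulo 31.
The square roots of 25 mod 31 are 5 and 26. Verify: 5² = 25 ≡ 25 (mod 31)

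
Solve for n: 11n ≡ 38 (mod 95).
38

Since gcd(11, 95) = 1 divides 38, a solution exists.
Multiply both sides by the inverse of 11 mod 95:
  11^(-1) mod 95 = 26
  x ≡ 26 × 38 ≡ 988 ≡ 38 (mod 95)
Verification: 11 × 38 = 418 = 4 × 95 + 38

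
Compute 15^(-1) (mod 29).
2

Using Extended Euclidean Algorithm:
gcd(15, 29) = 1
Bezout coefficients: 15 × 2 + 29 × -1 = 1
So 15 × 2 ≡ 1 (mod 29)
The inverse is 2 mod 29 = 2
Verification: 15 × 2 = 30 = 1 × 29 + 1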